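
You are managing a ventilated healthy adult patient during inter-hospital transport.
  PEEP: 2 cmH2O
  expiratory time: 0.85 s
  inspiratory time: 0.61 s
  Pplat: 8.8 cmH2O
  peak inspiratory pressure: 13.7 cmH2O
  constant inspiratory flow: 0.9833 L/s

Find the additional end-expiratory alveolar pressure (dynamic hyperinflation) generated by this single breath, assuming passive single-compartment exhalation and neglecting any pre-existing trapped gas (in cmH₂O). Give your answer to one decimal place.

Vt = flow × Ti = 0.9833 L/s × 0.61 s × 1000 mL/L = 599.81 mL.
R = (PIP − Pplat)/V̇ = (13.7 − 8.8) / 0.9833 = 4.9/0.9833 = 4.983 cmH2O·s/L.
C = Vt/(Pplat − PEEP) = 599.81 / (8.8 − 2) = 599.81/6.8 = 88.207 mL/cmH2O.
τ = R × C = 4.983 × 0.08821 L/cmH2O = 0.4396 s.
Fraction remaining = e^(−Te/τ) = e^(−0.85/0.4396) = 0.1446; trapped volume = 599.81 × 0.1446 = 86.733 mL.
Additional alveolar pressure from trapping ≈ V_trapped / C = 86.733 / 88.207 = 0.9833 cmH2O.

1.0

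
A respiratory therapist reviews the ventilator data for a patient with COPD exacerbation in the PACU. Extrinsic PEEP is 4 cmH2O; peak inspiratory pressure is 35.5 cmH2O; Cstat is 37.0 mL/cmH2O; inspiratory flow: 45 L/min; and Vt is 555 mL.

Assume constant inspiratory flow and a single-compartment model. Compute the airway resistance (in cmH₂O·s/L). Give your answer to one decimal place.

22.0

Flow: 45 L/min ÷ 60 = 0.75 L/s.
Equation of motion (constant flow): PIP = Vt/C + R·V̇ + PEEP.
R·V̇ = PIP − Vt/C − PEEP = 35.5 − 555/37.0 − 4 = 35.5 − 15.0 − 4 = 16.5 cmH2O.
R = 16.5 / 0.75 = 22.0 cmH2O·s/L.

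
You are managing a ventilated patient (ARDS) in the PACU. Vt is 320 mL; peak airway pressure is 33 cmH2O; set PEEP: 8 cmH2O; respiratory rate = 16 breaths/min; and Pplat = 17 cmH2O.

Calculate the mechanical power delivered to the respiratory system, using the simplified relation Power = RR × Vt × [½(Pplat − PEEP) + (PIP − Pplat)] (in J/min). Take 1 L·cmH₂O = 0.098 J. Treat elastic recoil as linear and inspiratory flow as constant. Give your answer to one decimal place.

10.3

Per-breath work = Vt × [½(Pplat−PEEP) + (PIP−Pplat)] = 0.320 × [0.5×9.0 + 16.0] = 0.320 × 20.5 = 6.56 L·cmH2O.
Power = 16 × 6.56 = 104.96 L·cmH2O/min.
× 0.098 J/(L·cmH2O) → 10.286 J/min.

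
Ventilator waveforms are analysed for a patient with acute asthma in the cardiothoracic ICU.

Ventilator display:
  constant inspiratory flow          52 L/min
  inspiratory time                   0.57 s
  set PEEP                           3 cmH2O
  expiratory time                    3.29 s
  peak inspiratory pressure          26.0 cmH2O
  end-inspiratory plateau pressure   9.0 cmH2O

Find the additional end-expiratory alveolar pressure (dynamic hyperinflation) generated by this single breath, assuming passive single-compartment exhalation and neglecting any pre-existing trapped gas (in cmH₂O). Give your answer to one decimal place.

0.8

Flow: 52 L/min ÷ 60 = 0.8667 L/s.
Vt = flow × Ti = 0.8667 L/s × 0.57 s × 1000 mL/L = 494.02 mL.
R = (PIP − Pplat)/V̇ = (26.0 − 9.0) / 0.8667 = 17.0/0.8667 = 19.615 cmH2O·s/L.
C = Vt/(Pplat − PEEP) = 494.02 / (9.0 − 3) = 494.02/6.0 = 82.337 mL/cmH2O.
τ = R × C = 19.615 × 0.08234 L/cmH2O = 1.615 s.
Fraction remaining = e^(−Te/τ) = e^(−3.29/1.615) = 0.1304; trapped volume = 494.02 × 0.1304 = 64.42 mL.
Additional alveolar pressure from trapping ≈ V_trapped / C = 64.42 / 82.337 = 0.7824 cmH2O.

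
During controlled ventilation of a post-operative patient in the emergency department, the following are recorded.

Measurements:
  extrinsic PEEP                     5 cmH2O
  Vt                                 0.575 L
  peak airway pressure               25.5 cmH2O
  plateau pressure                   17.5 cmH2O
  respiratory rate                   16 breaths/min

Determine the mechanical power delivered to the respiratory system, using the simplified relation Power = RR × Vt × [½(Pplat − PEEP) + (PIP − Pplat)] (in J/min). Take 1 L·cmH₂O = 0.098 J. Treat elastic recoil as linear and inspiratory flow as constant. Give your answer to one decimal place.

Per-breath work = Vt × [½(Pplat−PEEP) + (PIP−Pplat)] = 0.575 × [0.5×12.5 + 8.0] = 0.575 × 14.25 = 8.194 L·cmH2O.
Power = 16 × 8.194 = 131.1 L·cmH2O/min.
× 0.098 J/(L·cmH2O) → 12.848 J/min.

12.8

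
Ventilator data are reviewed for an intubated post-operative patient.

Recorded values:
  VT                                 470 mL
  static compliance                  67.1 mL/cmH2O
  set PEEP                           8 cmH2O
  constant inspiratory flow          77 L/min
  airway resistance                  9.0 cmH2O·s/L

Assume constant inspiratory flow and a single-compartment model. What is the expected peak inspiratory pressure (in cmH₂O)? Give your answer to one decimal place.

Flow: 77 L/min ÷ 60 = 1.2833 L/s.
Equation of motion (constant flow): PIP = Vt/C + R·V̇ + PEEP.
PIP = 470/67.1 + 9.0×1.2833 + 8 = 7.004 + 11.55 + 8 = 26.554 cmH2O.

26.6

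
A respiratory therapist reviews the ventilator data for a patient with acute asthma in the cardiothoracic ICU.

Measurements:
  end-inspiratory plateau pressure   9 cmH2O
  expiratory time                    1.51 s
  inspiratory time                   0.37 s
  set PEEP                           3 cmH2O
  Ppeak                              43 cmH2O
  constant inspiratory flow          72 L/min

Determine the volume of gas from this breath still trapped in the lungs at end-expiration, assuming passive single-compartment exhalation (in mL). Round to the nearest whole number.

Flow: 72 L/min ÷ 60 = 1.2 L/s.
Vt = flow × Ti = 1.2 L/s × 0.37 s × 1000 mL/L = 444.0 mL.
R = (PIP − Pplat)/V̇ = (43 − 9) / 1.2 = 34.0/1.2 = 28.333 cmH2O·s/L.
C = Vt/(Pplat − PEEP) = 444.0 / (9 − 3) = 444.0/6.0 = 74.0 mL/cmH2O.
τ = R × C = 28.333 × 0.074 L/cmH2O = 2.097 s.
Fraction remaining = e^(−Te/τ) = e^(−1.51/2.097) = 0.4867.
Trapped volume = 444.0 × 0.4867 = 216.09 mL.

216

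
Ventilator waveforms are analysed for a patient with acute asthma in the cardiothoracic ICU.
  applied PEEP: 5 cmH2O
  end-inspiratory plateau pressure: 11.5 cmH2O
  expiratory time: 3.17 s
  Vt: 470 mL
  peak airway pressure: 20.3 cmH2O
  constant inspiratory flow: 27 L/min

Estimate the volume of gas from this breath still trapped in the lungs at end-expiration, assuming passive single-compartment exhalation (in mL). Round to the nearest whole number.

50

Flow: 27 L/min ÷ 60 = 0.45 L/s.
R = (PIP − Pplat)/V̇ = (20.3 − 11.5) / 0.45 = 8.8/0.45 = 19.556 cmH2O·s/L.
C = Vt/(Pplat − PEEP) = 470.0 / (11.5 − 5) = 470.0/6.5 = 72.308 mL/cmH2O.
τ = R × C = 19.556 × 0.07231 L/cmH2O = 1.414 s.
Fraction remaining = e^(−Te/τ) = e^(−3.17/1.414) = 0.1063.
Trapped volume = 470.0 × 0.1063 = 49.961 mL.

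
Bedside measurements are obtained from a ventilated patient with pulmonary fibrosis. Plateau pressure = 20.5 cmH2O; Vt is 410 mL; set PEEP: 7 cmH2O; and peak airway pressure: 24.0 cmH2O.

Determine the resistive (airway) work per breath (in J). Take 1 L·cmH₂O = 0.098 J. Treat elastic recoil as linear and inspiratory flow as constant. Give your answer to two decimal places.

With constant inspiratory flow the resistive pressure is constant at PIP − Pplat = 24.0 − 20.5 = 3.5 cmH2O, so resistive work = 3.5 × 0.410 = 1.435 L·cmH2O.
× 0.098 J/(L·cmH2O) → 0.1406 J.

0.14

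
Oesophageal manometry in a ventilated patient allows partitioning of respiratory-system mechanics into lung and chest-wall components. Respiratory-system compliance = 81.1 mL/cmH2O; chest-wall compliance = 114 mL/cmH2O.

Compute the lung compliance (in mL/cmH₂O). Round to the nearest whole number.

281

1/CL = 1/Crs − 1/Ccw.
1/CL = 1/81.1 − 1/114 = 0.003559.
CL = 280.98 mL/cmH2O.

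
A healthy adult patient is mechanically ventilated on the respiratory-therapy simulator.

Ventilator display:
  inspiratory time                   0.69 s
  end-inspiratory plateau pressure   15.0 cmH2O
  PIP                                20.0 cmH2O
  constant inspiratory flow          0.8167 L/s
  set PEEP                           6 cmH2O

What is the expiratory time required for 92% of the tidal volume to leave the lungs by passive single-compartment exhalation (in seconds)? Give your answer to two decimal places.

0.97

Vt = flow × Ti = 0.8167 L/s × 0.69 s × 1000 mL/L = 563.52 mL.
R = (PIP − Pplat)/V̇ = (20.0 − 15.0) / 0.8167 = 5.0/0.8167 = 6.122 cmH2O·s/L.
C = Vt/(Pplat − PEEP) = 563.52 / (15.0 − 6) = 563.52/9.0 = 62.613 mL/cmH2O.
τ = R × C = 6.122 × 0.06261 L/cmH2O = 0.3833 s.
t = −τ·ln(1 − 0.92) = −0.3833·ln(0.08) = 0.9681 s.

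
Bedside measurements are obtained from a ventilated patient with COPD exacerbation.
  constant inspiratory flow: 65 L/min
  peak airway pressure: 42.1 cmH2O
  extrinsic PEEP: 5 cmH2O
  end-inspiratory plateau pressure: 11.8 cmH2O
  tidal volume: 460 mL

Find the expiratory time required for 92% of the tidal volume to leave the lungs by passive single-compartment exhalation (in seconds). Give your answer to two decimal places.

Flow: 65 L/min ÷ 60 = 1.0833 L/s.
R = (PIP − Pplat)/V̇ = (42.1 − 11.8) / 1.0833 = 30.3/1.0833 = 27.97 cmH2O·s/L.
C = Vt/(Pplat − PEEP) = 460.0 / (11.8 − 5) = 460.0/6.8 = 67.647 mL/cmH2O.
τ = R × C = 27.97 × 0.06765 L/cmH2O = 1.892 s.
t = −τ·ln(1 − 0.92) = −1.892·ln(0.08) = 4.779 s.

4.78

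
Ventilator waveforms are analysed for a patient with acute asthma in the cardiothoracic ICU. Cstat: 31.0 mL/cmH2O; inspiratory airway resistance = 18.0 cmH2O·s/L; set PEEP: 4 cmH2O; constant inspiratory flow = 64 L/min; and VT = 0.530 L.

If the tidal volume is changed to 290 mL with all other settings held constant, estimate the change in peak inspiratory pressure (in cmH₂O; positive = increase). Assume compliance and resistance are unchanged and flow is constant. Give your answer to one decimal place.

-7.7

PIP = Vt/C + R·V̇ + PEEP (constant-flow equation of motion).
Only the elastic term changes: ΔPIP = ΔVt / C = (290 − 530) / 31.0 = -7.742 cmH2O.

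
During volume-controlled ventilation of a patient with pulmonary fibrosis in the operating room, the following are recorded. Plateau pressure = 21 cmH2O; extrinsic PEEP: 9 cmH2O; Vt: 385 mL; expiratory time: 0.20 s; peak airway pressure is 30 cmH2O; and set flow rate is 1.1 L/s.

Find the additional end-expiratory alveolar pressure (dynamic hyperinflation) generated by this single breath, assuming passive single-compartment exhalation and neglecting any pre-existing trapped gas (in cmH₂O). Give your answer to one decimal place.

R = (PIP − Pplat)/V̇ = (30 − 21) / 1.1 = 9.0/1.1 = 8.182 cmH2O·s/L.
C = Vt/(Pplat − PEEP) = 385.0 / (21 − 9) = 385.0/12.0 = 32.083 mL/cmH2O.
τ = R × C = 8.182 × 0.03208 L/cmH2O = 0.2625 s.
Fraction remaining = e^(−Te/τ) = e^(−0.20/0.2625) = 0.4668; trapped volume = 385.0 × 0.4668 = 179.72 mL.
Additional alveolar pressure from trapping ≈ V_trapped / C = 179.72 / 32.083 = 5.602 cmH2O.

5.6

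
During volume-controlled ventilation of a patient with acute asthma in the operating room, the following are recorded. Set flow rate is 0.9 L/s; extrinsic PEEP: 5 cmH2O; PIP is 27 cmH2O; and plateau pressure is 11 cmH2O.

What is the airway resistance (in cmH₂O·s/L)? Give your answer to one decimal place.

Raw = (PIP − Pplat) / flow = (27 − 11) / 0.9 = 16.0 / 0.9 = 17.778 cmH2O·s/L.

17.8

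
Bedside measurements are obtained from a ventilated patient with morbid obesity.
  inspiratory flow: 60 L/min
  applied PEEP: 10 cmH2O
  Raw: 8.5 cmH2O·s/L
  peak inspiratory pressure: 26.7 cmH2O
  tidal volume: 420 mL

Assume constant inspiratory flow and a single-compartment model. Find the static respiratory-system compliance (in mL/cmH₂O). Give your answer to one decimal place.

Flow: 60 L/min ÷ 60 = 1 L/s.
Equation of motion (constant flow): PIP = Vt/C + R·V̇ + PEEP.
Vt/C = PIP − R·V̇ − PEEP = 26.7 − 8.5×1 − 10 = 26.7 − 8.5 − 10 = 8.2 cmH2O.
C = Vt / 8.2 = 420 / 8.2 = 51.22 mL/cmH2O.

51.2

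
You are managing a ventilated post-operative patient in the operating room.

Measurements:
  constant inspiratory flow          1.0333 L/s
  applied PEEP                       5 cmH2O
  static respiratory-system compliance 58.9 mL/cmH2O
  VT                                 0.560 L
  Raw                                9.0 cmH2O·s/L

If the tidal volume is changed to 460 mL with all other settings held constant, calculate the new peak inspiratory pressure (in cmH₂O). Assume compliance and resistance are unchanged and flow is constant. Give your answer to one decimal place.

PIP = Vt/C + R·V̇ + PEEP (constant-flow equation of motion).
Only the elastic term changes: ΔPIP = ΔVt / C = (460 − 560) / 58.9 = -1.698 cmH2O.
Original PIP = 560/58.9 + 9.0×1.0333 + 5 = 23.807 cmH2O; new PIP = 23.807 + (-1.698) = 22.109 cmH2O.

22.1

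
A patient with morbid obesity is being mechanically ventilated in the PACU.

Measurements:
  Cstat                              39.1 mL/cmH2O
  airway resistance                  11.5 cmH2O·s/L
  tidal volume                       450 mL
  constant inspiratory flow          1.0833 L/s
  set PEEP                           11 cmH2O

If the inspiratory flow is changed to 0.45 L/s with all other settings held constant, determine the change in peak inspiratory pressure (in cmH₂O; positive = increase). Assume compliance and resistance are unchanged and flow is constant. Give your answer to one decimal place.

PIP = Vt/C + R·V̇ + PEEP (constant-flow equation of motion).
Only the resistive term changes: ΔPIP = R × ΔV̇ = 11.5 × (0.45 − 1.0833) = 11.5 × -0.6333 = -7.283 cmH2O.

-7.3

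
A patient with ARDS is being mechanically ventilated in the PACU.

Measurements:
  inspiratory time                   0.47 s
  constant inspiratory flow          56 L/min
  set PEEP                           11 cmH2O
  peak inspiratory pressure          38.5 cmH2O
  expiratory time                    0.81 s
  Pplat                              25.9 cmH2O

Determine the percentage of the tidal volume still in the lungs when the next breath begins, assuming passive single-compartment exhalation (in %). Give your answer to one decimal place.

Flow: 56 L/min ÷ 60 = 0.9333 L/s.
Vt = flow × Ti = 0.9333 L/s × 0.47 s × 1000 mL/L = 438.65 mL.
R = (PIP − Pplat)/V̇ = (38.5 − 25.9) / 0.9333 = 12.6/0.9333 = 13.5 cmH2O·s/L.
C = Vt/(Pplat − PEEP) = 438.65 / (25.9 − 11) = 438.65/14.9 = 29.44 mL/cmH2O.
τ = R × C = 13.5 × 0.02944 L/cmH2O = 0.3974 s.
Fraction remaining at end-expiration = e^(−Te/τ) = e^(−0.81/0.3974) = 0.1303 → 13.03%.

13.0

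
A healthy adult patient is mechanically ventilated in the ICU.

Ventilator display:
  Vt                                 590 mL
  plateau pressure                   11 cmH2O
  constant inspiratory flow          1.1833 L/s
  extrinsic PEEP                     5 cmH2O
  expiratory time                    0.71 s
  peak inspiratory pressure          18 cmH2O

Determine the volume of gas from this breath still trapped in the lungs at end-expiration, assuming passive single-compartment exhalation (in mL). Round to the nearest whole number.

174

R = (PIP − Pplat)/V̇ = (18 − 11) / 1.1833 = 7.0/1.1833 = 5.916 cmH2O·s/L.
C = Vt/(Pplat − PEEP) = 590.0 / (11 − 5) = 590.0/6.0 = 98.333 mL/cmH2O.
τ = R × C = 5.916 × 0.09833 L/cmH2O = 0.5817 s.
Fraction remaining = e^(−Te/τ) = e^(−0.71/0.5817) = 0.2951.
Trapped volume = 590.0 × 0.2951 = 174.11 mL.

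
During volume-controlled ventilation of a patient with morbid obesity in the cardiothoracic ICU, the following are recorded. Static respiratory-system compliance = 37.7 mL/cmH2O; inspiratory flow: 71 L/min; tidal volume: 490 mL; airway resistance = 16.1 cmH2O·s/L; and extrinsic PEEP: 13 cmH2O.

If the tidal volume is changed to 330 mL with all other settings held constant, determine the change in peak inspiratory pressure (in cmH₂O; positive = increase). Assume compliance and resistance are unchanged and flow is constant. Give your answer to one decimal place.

PIP = Vt/C + R·V̇ + PEEP (constant-flow equation of motion).
Only the elastic term changes: ΔPIP = ΔVt / C = (330 − 490) / 37.7 = -4.244 cmH2O.

-4.2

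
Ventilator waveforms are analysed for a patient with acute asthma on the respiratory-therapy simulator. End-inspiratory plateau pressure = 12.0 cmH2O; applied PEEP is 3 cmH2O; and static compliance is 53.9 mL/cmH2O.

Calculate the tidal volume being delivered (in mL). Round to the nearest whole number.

Vt = Cstat × (Pplat − PEEP) = 53.9 × (12.0 − 3) = 53.9 × 9.0 = 485.1 mL.

485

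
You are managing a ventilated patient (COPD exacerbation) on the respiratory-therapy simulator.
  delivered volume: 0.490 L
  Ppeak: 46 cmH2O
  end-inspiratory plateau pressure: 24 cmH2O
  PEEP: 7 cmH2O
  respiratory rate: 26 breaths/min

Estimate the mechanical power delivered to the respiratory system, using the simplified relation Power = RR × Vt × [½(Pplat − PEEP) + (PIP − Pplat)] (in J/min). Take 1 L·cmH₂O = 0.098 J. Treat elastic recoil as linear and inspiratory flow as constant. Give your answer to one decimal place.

Per-breath work = Vt × [½(Pplat−PEEP) + (PIP−Pplat)] = 0.490 × [0.5×17.0 + 22.0] = 0.490 × 30.5 = 14.945 L·cmH2O.
Power = 26 × 14.945 = 388.57 L·cmH2O/min.
× 0.098 J/(L·cmH2O) → 38.08 J/min.

38.1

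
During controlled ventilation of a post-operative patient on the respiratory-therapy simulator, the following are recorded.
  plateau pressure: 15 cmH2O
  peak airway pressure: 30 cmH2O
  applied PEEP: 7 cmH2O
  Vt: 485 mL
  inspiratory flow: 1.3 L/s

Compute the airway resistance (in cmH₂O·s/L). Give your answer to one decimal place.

Raw = (PIP − Pplat) / flow = (30 − 15) / 1.3 = 15.0 / 1.3 = 11.538 cmH2O·s/L.

11.5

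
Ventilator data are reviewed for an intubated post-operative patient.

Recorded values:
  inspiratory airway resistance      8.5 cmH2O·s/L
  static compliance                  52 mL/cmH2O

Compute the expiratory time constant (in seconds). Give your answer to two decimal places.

τ = R × C = 8.5 × 52 mL/cmH2O = 8.5 × 0.052 L/cmH2O = 0.442 s.

0.44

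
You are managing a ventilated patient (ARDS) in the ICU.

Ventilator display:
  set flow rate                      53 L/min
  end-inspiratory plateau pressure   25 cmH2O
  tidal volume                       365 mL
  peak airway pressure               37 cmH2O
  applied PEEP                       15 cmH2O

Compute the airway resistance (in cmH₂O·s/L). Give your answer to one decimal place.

Flow: 53 L/min ÷ 60 = 0.8833 L/s.
Raw = (PIP − Pplat) / flow = (37 − 25) / 0.8833 = 12.0 / 0.8833 = 13.585 cmH2O·s/L.

13.6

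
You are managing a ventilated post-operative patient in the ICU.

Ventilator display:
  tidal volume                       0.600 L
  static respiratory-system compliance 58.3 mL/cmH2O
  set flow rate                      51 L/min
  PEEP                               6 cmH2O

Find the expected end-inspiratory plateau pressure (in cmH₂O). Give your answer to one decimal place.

Pplat = PEEP + Vt / Cstat = 6 + 600 / 58.3 = 6 + 10.292 = 16.292 cmH2O.

16.3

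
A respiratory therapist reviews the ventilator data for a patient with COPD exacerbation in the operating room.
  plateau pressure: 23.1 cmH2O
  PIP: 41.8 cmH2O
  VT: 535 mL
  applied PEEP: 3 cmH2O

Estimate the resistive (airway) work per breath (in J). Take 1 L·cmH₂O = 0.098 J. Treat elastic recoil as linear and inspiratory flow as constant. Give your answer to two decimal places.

0.98

With constant inspiratory flow the resistive pressure is constant at PIP − Pplat = 41.8 − 23.1 = 18.7 cmH2O, so resistive work = 18.7 × 0.535 = 10.005 L·cmH2O.
× 0.098 J/(L·cmH2O) → 0.9805 J.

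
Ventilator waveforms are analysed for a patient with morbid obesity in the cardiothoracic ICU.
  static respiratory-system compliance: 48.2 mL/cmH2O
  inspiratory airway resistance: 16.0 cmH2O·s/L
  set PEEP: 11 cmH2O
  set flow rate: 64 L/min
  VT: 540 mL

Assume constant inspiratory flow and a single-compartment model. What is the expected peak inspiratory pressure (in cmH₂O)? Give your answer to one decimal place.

Flow: 64 L/min ÷ 60 = 1.0667 L/s.
Equation of motion (constant flow): PIP = Vt/C + R·V̇ + PEEP.
PIP = 540/48.2 + 16.0×1.0667 + 11 = 11.203 + 17.067 + 11 = 39.27 cmH2O.

39.3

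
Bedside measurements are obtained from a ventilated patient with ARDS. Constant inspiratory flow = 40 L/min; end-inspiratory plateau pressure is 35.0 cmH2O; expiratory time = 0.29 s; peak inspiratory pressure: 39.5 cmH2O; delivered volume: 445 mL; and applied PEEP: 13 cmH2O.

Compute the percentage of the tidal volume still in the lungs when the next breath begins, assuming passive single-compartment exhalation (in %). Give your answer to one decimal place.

12.0

Flow: 40 L/min ÷ 60 = 0.6667 L/s.
R = (PIP − Pplat)/V̇ = (39.5 − 35.0) / 0.6667 = 4.5/0.6667 = 6.75 cmH2O·s/L.
C = Vt/(Pplat − PEEP) = 445.0 / (35.0 − 13) = 445.0/22.0 = 20.227 mL/cmH2O.
τ = R × C = 6.75 × 0.02023 L/cmH2O = 0.1366 s.
Fraction remaining at end-expiration = e^(−Te/τ) = e^(−0.29/0.1366) = 0.1197 → 11.97%.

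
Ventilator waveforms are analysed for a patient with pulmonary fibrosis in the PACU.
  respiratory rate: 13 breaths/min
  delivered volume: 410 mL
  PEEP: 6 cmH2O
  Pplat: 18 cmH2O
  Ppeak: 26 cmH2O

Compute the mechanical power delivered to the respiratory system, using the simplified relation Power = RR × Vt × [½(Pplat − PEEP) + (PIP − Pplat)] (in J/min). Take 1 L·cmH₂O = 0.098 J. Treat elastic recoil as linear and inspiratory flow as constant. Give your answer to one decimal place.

Per-breath work = Vt × [½(Pplat−PEEP) + (PIP−Pplat)] = 0.410 × [0.5×12.0 + 8.0] = 0.410 × 14.0 = 5.74 L·cmH2O.
Power = 13 × 5.74 = 74.62 L·cmH2O/min.
× 0.098 J/(L·cmH2O) → 7.313 J/min.

7.3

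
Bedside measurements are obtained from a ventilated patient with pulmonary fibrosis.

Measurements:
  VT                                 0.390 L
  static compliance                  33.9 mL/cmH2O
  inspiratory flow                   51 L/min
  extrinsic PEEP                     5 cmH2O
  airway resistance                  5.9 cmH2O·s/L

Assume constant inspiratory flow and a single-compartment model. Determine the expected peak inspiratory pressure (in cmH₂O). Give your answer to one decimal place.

21.5

Flow: 51 L/min ÷ 60 = 0.85 L/s.
Equation of motion (constant flow): PIP = Vt/C + R·V̇ + PEEP.
PIP = 390/33.9 + 5.9×0.85 + 5 = 11.504 + 5.015 + 5 = 21.519 cmH2O.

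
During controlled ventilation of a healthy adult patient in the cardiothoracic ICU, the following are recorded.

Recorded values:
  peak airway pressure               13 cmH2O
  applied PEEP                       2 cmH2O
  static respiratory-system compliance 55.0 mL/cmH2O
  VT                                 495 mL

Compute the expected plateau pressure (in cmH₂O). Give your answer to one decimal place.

11.0

Pplat = PEEP + Vt / Cstat = 2 + 495 / 55.0 = 2 + 9.0 = 11.0 cmH2O.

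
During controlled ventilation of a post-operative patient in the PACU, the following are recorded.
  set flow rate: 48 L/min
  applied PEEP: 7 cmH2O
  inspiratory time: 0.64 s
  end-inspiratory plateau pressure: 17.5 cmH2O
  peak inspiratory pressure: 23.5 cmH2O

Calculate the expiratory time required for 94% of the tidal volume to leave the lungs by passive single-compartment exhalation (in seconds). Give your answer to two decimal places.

Flow: 48 L/min ÷ 60 = 0.8 L/s.
Vt = flow × Ti = 0.8 L/s × 0.64 s × 1000 mL/L = 512.0 mL.
R = (PIP − Pplat)/V̇ = (23.5 − 17.5) / 0.8 = 6.0/0.8 = 7.5 cmH2O·s/L.
C = Vt/(Pplat − PEEP) = 512.0 / (17.5 − 7) = 512.0/10.5 = 48.762 mL/cmH2O.
τ = R × C = 7.5 × 0.04876 L/cmH2O = 0.3657 s.
t = −τ·ln(1 − 0.94) = −0.3657·ln(0.06) = 1.029 s.

1.03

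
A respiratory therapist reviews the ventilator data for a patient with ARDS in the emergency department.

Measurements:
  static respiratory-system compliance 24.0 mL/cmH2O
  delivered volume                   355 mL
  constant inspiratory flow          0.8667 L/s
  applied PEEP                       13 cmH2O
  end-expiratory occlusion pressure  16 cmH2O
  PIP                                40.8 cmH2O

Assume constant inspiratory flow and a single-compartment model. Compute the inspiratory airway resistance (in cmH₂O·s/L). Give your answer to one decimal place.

Total PEEP = 16 cmH2O (set 13 + intrinsic 3); this is the baseline alveolar pressure.
Equation of motion (constant flow): PIP = Vt/C + R·V̇ + PEEP.
R·V̇ = PIP − Vt/C − PEEP = 40.8 − 355/24.0 − 16 = 40.8 − 14.792 − 16 = 10.008 cmH2O.
R = 10.008 / 0.8667 = 11.547 cmH2O·s/L.

11.5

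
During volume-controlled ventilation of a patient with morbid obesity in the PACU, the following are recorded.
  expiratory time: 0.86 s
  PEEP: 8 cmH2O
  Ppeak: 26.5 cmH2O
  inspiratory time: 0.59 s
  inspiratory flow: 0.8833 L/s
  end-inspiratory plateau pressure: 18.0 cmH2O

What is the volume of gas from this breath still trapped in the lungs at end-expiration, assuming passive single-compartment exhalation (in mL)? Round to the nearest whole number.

94

Vt = flow × Ti = 0.8833 L/s × 0.59 s × 1000 mL/L = 521.15 mL.
R = (PIP − Pplat)/V̇ = (26.5 − 18.0) / 0.8833 = 8.5/0.8833 = 9.623 cmH2O·s/L.
C = Vt/(Pplat − PEEP) = 521.15 / (18.0 − 8) = 521.15/10.0 = 52.115 mL/cmH2O.
τ = R × C = 9.623 × 0.05212 L/cmH2O = 0.5016 s.
Fraction remaining = e^(−Te/τ) = e^(−0.86/0.5016) = 0.1801.
Trapped volume = 521.15 × 0.1801 = 93.859 mL.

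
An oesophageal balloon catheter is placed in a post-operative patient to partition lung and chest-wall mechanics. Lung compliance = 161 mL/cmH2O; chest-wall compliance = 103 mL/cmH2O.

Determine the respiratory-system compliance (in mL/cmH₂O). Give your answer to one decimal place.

62.8

Lung and chest wall are elastances in series: 1/Crs = 1/CL + 1/Ccw.
1/Crs = 1/161 + 1/103 = 0.01592.
Crs = 62.814 mL/cmH2O.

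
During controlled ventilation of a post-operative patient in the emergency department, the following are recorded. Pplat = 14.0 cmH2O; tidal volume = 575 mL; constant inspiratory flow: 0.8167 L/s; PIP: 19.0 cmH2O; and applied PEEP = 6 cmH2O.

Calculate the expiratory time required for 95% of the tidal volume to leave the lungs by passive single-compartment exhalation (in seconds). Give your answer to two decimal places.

1.32

R = (PIP − Pplat)/V̇ = (19.0 − 14.0) / 0.8167 = 5.0/0.8167 = 6.122 cmH2O·s/L.
C = Vt/(Pplat − PEEP) = 575.0 / (14.0 − 6) = 575.0/8.0 = 71.875 mL/cmH2O.
τ = R × C = 6.122 × 0.07188 L/cmH2O = 0.44 s.
t = −τ·ln(1 − 0.95) = −0.44·ln(0.05) = 1.318 s.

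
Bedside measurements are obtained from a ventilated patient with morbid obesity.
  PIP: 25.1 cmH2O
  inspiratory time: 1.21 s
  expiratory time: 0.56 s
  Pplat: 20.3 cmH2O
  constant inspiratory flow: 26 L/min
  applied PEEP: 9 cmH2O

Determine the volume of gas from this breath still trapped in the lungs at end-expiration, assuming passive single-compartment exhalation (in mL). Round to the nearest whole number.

176

Flow: 26 L/min ÷ 60 = 0.4333 L/s.
Vt = flow × Ti = 0.4333 L/s × 1.21 s × 1000 mL/L = 524.29 mL.
R = (PIP − Pplat)/V̇ = (25.1 − 20.3) / 0.4333 = 4.8/0.4333 = 11.078 cmH2O·s/L.
C = Vt/(Pplat − PEEP) = 524.29 / (20.3 − 9) = 524.29/11.3 = 46.397 mL/cmH2O.
τ = R × C = 11.078 × 0.0464 L/cmH2O = 0.514 s.
Fraction remaining = e^(−Te/τ) = e^(−0.56/0.514) = 0.3364.
Trapped volume = 524.29 × 0.3364 = 176.37 mL.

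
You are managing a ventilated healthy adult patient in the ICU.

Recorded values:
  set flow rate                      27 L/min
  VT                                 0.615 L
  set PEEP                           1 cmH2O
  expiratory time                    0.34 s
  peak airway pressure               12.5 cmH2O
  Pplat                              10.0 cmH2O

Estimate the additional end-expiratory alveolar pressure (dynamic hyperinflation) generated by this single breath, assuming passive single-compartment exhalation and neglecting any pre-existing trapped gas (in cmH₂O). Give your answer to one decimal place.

3.7

Flow: 27 L/min ÷ 60 = 0.45 L/s.
R = (PIP − Pplat)/V̇ = (12.5 − 10.0) / 0.45 = 2.5/0.45 = 5.556 cmH2O·s/L.
C = Vt/(Pplat − PEEP) = 615.0 / (10.0 − 1) = 615.0/9.0 = 68.333 mL/cmH2O.
τ = R × C = 5.556 × 0.06833 L/cmH2O = 0.3796 s.
Fraction remaining = e^(−Te/τ) = e^(−0.34/0.3796) = 0.4083; trapped volume = 615.0 × 0.4083 = 251.1 mL.
Additional alveolar pressure from trapping ≈ V_trapped / C = 251.1 / 68.333 = 3.675 cmH2O.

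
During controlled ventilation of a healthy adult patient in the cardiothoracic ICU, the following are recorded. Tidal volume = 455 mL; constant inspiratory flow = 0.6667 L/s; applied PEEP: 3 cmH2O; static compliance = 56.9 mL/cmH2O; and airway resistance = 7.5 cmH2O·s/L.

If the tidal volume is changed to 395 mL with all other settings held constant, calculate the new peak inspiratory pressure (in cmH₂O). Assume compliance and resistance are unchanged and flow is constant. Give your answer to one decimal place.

14.9

PIP = Vt/C + R·V̇ + PEEP (constant-flow equation of motion).
Only the elastic term changes: ΔPIP = ΔVt / C = (395 − 455) / 56.9 = -1.054 cmH2O.
Original PIP = 455/56.9 + 7.5×0.6667 + 3 = 15.997 cmH2O; new PIP = 15.997 + (-1.054) = 14.943 cmH2O.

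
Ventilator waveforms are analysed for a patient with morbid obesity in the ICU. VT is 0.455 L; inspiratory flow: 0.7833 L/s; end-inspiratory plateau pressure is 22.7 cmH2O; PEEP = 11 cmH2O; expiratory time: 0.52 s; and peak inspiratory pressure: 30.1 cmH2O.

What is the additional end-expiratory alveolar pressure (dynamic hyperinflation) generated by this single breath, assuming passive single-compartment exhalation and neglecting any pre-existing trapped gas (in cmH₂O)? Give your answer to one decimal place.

R = (PIP − Pplat)/V̇ = (30.1 − 22.7) / 0.7833 = 7.4/0.7833 = 9.447 cmH2O·s/L.
C = Vt/(Pplat − PEEP) = 455.0 / (22.7 − 11) = 455.0/11.7 = 38.889 mL/cmH2O.
τ = R × C = 9.447 × 0.03889 L/cmH2O = 0.3674 s.
Fraction remaining = e^(−Te/τ) = e^(−0.52/0.3674) = 0.2428; trapped volume = 455.0 × 0.2428 = 110.47 mL.
Additional alveolar pressure from trapping ≈ V_trapped / C = 110.47 / 38.889 = 2.841 cmH2O.

2.8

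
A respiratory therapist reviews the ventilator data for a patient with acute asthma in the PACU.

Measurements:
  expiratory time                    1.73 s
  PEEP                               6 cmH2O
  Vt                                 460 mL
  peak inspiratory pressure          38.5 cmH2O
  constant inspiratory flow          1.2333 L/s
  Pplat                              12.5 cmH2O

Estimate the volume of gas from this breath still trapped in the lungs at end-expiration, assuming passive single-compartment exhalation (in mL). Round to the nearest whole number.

R = (PIP − Pplat)/V̇ = (38.5 − 12.5) / 1.2333 = 26.0/1.2333 = 21.082 cmH2O·s/L.
C = Vt/(Pplat − PEEP) = 460.0 / (12.5 − 6) = 460.0/6.5 = 70.769 mL/cmH2O.
τ = R × C = 21.082 × 0.07077 L/cmH2O = 1.492 s.
Fraction remaining = e^(−Te/τ) = e^(−1.73/1.492) = 0.3136.
Trapped volume = 460.0 × 0.3136 = 144.26 mL.

144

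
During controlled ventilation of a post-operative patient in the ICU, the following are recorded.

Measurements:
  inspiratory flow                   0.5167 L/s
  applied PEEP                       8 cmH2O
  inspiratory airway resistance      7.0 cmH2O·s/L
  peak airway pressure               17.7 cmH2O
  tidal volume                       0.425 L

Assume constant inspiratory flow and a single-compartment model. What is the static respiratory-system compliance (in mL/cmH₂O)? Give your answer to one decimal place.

Equation of motion (constant flow): PIP = Vt/C + R·V̇ + PEEP.
Vt/C = PIP − R·V̇ − PEEP = 17.7 − 7.0×0.5167 − 8 = 17.7 − 3.617 − 8 = 6.083 cmH2O.
C = Vt / 6.083 = 425 / 6.083 = 69.867 mL/cmH2O.

69.9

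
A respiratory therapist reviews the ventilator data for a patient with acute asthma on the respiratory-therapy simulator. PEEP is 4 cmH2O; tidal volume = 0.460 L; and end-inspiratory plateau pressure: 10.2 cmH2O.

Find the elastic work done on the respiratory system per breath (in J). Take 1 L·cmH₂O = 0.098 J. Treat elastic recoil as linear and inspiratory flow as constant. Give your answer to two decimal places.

Elastic work ≈ ½ × (Pplat − PEEP) × Vt = 0.5 × (10.2 − 4) × 0.460 L = 0.5 × 6.2 × 0.460 = 1.426 L·cmH2O.
× 0.098 J/(L·cmH2O) → 0.1397 J.

0.14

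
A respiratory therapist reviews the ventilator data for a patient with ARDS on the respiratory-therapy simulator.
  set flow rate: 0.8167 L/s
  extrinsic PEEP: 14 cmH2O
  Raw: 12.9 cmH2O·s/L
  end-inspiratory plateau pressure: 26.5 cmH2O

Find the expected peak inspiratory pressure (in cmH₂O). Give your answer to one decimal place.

37.0

PIP = Pplat + Raw × flow = 26.5 + 12.9 × 0.8167 = 26.5 + 10.535 = 37.035 cmH2O.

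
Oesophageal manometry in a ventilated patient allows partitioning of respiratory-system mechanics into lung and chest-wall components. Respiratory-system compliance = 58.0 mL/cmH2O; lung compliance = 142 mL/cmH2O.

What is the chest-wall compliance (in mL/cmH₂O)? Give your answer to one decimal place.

1/Ccw = 1/Crs − 1/CL.
1/Ccw = 1/58.0 − 1/142 = 0.0102.
Ccw = 98.039 mL/cmH2O.

98.0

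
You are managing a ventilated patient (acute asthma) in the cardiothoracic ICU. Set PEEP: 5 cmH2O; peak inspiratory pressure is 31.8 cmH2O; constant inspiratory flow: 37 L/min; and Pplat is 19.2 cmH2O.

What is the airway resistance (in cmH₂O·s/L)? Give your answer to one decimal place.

20.4

Flow: 37 L/min ÷ 60 = 0.6167 L/s.
Raw = (PIP − Pplat) / flow = (31.8 − 19.2) / 0.6167 = 12.6 / 0.6167 = 20.431 cmH2O·s/L.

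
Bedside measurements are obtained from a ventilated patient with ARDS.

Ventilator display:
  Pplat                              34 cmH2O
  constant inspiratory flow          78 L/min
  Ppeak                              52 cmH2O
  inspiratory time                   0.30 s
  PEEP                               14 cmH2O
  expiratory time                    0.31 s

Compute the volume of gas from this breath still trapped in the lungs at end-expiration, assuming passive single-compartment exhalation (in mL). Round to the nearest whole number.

Flow: 78 L/min ÷ 60 = 1.3 L/s.
Vt = flow × Ti = 1.3 L/s × 0.30 s × 1000 mL/L = 390.0 mL.
R = (PIP − Pplat)/V̇ = (52 − 34) / 1.3 = 18.0/1.3 = 13.846 cmH2O·s/L.
C = Vt/(Pplat − PEEP) = 390.0 / (34 − 14) = 390.0/20.0 = 19.5 mL/cmH2O.
τ = R × C = 13.846 × 0.0195 L/cmH2O = 0.27 s.
Fraction remaining = e^(−Te/τ) = e^(−0.31/0.27) = 0.3172.
Trapped volume = 390.0 × 0.3172 = 123.71 mL.

124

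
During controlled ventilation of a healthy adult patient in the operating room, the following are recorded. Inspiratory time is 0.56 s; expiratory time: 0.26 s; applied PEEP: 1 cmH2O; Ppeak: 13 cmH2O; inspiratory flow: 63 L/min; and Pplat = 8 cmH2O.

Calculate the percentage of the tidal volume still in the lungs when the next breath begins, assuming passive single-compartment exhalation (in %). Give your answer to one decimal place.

52.2

Flow: 63 L/min ÷ 60 = 1.05 L/s.
Vt = flow × Ti = 1.05 L/s × 0.56 s × 1000 mL/L = 588.0 mL.
R = (PIP − Pplat)/V̇ = (13 − 8) / 1.05 = 5.0/1.05 = 4.762 cmH2O·s/L.
C = Vt/(Pplat − PEEP) = 588.0 / (8 − 1) = 588.0/7.0 = 84.0 mL/cmH2O.
τ = R × C = 4.762 × 0.084 L/cmH2O = 0.4 s.
Fraction remaining at end-expiration = e^(−Te/τ) = e^(−0.26/0.4) = 0.522 → 52.2%.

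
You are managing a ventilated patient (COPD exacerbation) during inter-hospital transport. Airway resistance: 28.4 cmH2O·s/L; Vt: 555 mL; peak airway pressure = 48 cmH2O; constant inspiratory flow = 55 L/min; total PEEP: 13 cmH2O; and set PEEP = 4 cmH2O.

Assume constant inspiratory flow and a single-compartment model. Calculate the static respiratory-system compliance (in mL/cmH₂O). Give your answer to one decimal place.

Flow: 55 L/min ÷ 60 = 0.9167 L/s.
Total PEEP = 13 cmH2O (set 4 + intrinsic 9); this is the baseline alveolar pressure.
Equation of motion (constant flow): PIP = Vt/C + R·V̇ + PEEP.
Vt/C = PIP − R·V̇ − PEEP = 48 − 28.4×0.9167 − 13 = 48 − 26.034 − 13 = 8.966 cmH2O.
C = Vt / 8.966 = 555 / 8.966 = 61.901 mL/cmH2O.

61.9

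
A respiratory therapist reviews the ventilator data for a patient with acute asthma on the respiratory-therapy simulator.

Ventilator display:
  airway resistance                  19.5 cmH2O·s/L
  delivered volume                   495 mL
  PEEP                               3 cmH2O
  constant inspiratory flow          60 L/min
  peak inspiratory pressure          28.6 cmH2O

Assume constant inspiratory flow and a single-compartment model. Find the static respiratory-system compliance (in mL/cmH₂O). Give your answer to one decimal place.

Flow: 60 L/min ÷ 60 = 1 L/s.
Equation of motion (constant flow): PIP = Vt/C + R·V̇ + PEEP.
Vt/C = PIP − R·V̇ − PEEP = 28.6 − 19.5×1 − 3 = 28.6 − 19.5 − 3 = 6.1 cmH2O.
C = Vt / 6.1 = 495 / 6.1 = 81.148 mL/cmH2O.

81.1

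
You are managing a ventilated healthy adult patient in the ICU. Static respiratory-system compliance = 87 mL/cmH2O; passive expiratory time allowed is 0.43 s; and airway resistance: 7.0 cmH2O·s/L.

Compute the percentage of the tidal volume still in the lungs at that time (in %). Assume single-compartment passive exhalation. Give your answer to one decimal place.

τ = R × C = 7.0 × 87 mL/cmH2O = 7.0 × 0.087 L/cmH2O = 0.609 s.
Passive exhalation: V(t)/V₀ = e^(−t/τ) = e^(−0.43/0.609) = 0.4936.
Fraction remaining = 0.4936 → 49.36%.

49.4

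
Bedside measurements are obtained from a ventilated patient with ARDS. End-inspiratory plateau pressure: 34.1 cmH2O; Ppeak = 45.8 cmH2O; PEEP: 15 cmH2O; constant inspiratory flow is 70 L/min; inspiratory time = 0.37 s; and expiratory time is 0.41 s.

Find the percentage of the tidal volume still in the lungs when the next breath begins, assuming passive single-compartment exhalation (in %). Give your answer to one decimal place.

Flow: 70 L/min ÷ 60 = 1.1667 L/s.
Vt = flow × Ti = 1.1667 L/s × 0.37 s × 1000 mL/L = 431.68 mL.
R = (PIP − Pplat)/V̇ = (45.8 − 34.1) / 1.1667 = 11.7/1.1667 = 10.028 cmH2O·s/L.
C = Vt/(Pplat − PEEP) = 431.68 / (34.1 − 15) = 431.68/19.1 = 22.601 mL/cmH2O.
τ = R × C = 10.028 × 0.0226 L/cmH2O = 0.2266 s.
Fraction remaining at end-expiration = e^(−Te/τ) = e^(−0.41/0.2266) = 0.1638 → 16.38%.

16.4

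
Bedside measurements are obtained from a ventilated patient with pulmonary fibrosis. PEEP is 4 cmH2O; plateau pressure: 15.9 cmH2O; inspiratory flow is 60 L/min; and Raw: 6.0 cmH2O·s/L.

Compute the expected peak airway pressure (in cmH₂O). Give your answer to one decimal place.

21.9

Flow: 60 L/min ÷ 60 = 1 L/s.
PIP = Pplat + Raw × flow = 15.9 + 6.0 × 1 = 15.9 + 6.0 = 21.9 cmH2O.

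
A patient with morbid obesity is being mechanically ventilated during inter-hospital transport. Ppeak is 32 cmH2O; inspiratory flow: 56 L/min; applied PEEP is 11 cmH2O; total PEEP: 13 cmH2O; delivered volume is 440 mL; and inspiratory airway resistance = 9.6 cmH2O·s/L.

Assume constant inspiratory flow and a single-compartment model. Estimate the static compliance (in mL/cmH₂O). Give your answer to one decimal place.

Flow: 56 L/min ÷ 60 = 0.9333 L/s.
Total PEEP = 13 cmH2O (set 11 + intrinsic 2); this is the baseline alveolar pressure.
Equation of motion (constant flow): PIP = Vt/C + R·V̇ + PEEP.
Vt/C = PIP − R·V̇ − PEEP = 32 − 9.6×0.9333 − 13 = 32 − 8.96 − 13 = 10.04 cmH2O.
C = Vt / 10.04 = 440 / 10.04 = 43.825 mL/cmH2O.

43.8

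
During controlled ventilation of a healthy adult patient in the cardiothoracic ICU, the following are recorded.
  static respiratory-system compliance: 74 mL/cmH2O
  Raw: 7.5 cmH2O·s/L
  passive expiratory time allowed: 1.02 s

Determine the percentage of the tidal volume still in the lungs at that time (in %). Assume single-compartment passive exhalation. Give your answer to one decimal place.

15.9

τ = R × C = 7.5 × 74 mL/cmH2O = 7.5 × 0.074 L/cmH2O = 0.555 s.
Passive exhalation: V(t)/V₀ = e^(−t/τ) = e^(−1.02/0.555) = 0.1592.
Fraction remaining = 0.1592 → 15.92%.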